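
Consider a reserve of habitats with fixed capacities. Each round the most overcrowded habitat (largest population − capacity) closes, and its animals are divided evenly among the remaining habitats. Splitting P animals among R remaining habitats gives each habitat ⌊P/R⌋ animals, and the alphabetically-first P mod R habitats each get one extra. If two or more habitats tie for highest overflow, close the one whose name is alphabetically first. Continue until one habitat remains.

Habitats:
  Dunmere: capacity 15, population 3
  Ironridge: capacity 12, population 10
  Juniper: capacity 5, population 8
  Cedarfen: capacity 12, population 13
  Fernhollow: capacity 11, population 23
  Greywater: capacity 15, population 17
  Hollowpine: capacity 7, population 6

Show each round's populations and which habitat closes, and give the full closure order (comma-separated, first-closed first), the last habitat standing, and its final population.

Round 1: Cedarfen=13 Dunmere=3 Fernhollow=23 Greywater=17 Hollowpine=6 Ironridge=10 Juniper=8 → close Fernhollow (overflow 12)
  23÷6 = 3 each, +1 to first 5
Round 2: Cedarfen=17 Dunmere=7 Greywater=21 Hollowpine=10 Ironridge=14 Juniper=11 → close Greywater (overflow 6)
  21÷5 = 4 each, +1 to first 1
Round 3: Cedarfen=22 Dunmere=11 Hollowpine=14 Ironridge=18 Juniper=15 → close Cedarfen (overflow 10)
  22÷4 = 5 each, +1 to first 2
Round 4: Dunmere=17 Hollowpine=20 Ironridge=23 Juniper=20 → close Juniper (overflow 15)
  20÷3 = 6 each, +1 to first 2
Round 5: Dunmere=24 Hollowpine=27 Ironridge=29 → close Hollowpine (overflow 20)
  27÷2 = 13 each, +1 to first 1
Round 6: Dunmere=38 Ironridge=42 → close Ironridge (overflow 30)
  42÷1 = 42 each, +1 to first 0

Closure order: Fernhollow, Greywater, Cedarfen, Juniper, Hollowpine, Ironridge
Last habitat: Dunmere with 80 animals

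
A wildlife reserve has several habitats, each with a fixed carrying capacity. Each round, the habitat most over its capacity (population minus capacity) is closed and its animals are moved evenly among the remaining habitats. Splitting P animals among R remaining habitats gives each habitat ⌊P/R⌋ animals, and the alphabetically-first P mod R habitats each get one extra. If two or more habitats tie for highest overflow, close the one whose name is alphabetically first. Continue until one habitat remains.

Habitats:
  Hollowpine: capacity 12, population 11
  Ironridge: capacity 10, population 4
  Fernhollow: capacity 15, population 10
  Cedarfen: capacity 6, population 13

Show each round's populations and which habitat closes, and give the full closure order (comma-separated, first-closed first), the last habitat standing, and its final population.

Closure order: Cedarfen, Hollowpine, Fernhollow
Last habitat: Ironridge with 38 animals

Round 1: Cedarfen=13 Fernhollow=10 Hollowpine=11 Ironridge=4 → close Cedarfen (overflow 7)
  13÷3 = 4 each, +1 to first 1
Round 2: Fernhollow=15 Hollowpine=15 Ironridge=8 → close Hollowpine (overflow 3)
  15÷2 = 7 each, +1 to first 1
Round 3: Fernhollow=23 Ironridge=15 → close Fernhollow (overflow 8)
  23÷1 = 23 each, +1 to first 0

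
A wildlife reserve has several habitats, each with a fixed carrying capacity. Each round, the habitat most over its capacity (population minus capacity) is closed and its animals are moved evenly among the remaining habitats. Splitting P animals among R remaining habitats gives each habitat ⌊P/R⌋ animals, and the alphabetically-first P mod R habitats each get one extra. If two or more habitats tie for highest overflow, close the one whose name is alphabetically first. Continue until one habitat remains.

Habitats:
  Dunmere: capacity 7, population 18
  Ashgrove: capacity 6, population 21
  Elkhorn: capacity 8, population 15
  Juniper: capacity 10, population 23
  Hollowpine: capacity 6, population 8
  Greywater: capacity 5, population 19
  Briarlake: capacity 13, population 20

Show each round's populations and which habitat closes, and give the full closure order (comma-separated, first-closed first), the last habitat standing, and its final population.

Round 1: Ashgrove=21 Briarlake=20 Dunmere=18 Elkhorn=15 Greywater=19 Hollowpine=8 Juniper=23 → close Ashgrove (overflow 15)
  21÷6 = 3 each, +1 to first 3
Round 2: Briarlake=24 Dunmere=22 Elkhorn=19 Greywater=22 Hollowpine=11 Juniper=26 → close Greywater (overflow 17)
  22÷5 = 4 each, +1 to first 2
Round 3: Briarlake=29 Dunmere=27 Elkhorn=23 Hollowpine=15 Juniper=30 → close Dunmere (overflow 20)
  27÷4 = 6 each, +1 to first 3
Round 4: Briarlake=36 Elkhorn=30 Hollowpine=22 Juniper=36 → close Juniper (overflow 26)
  36÷3 = 12 each, +1 to first 0
Round 5: Briarlake=48 Elkhorn=42 Hollowpine=34 → close Briarlake (overflow 35)
  48÷2 = 24 each, +1 to first 0
Round 6: Elkhorn=66 Hollowpine=58 → close Elkhorn (overflow 58)
  66÷1 = 66 each, +1 to first 0

Closure order: Ashgrove, Greywater, Dunmere, Juniper, Briarlake, Elkhorn
Last habitat: Hollowpine with 124 animals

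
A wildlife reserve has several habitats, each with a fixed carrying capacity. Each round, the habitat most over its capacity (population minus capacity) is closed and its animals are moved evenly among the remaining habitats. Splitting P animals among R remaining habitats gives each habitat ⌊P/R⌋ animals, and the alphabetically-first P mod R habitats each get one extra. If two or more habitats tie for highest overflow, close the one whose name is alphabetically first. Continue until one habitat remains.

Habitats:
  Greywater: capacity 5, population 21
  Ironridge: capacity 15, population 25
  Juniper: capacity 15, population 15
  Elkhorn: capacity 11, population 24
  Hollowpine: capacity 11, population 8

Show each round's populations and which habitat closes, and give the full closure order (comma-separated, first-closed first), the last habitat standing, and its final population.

Round 1: Elkhorn=24 Greywater=21 Hollowpine=8 Ironridge=25 Juniper=15 → close Greywater (overflow 16)
  21÷4 = 5 each, +1 to first 1
Round 2: Elkhorn=30 Hollowpine=13 Ironridge=30 Juniper=20 → close Elkhorn (overflow 19)
  30÷3 = 10 each, +1 to first 0
Round 3: Hollowpine=23 Ironridge=40 Juniper=30 → close Ironridge (overflow 25)
  40÷2 = 20 each, +1 to first 0
Round 4: Hollowpine=43 Juniper=50 → close Juniper (overflow 35)
  50÷1 = 50 each, +1 to first 0

Closure order: Greywater, Elkhorn, Ironridge, Juniper
Last habitat: Hollowpine with 93 animals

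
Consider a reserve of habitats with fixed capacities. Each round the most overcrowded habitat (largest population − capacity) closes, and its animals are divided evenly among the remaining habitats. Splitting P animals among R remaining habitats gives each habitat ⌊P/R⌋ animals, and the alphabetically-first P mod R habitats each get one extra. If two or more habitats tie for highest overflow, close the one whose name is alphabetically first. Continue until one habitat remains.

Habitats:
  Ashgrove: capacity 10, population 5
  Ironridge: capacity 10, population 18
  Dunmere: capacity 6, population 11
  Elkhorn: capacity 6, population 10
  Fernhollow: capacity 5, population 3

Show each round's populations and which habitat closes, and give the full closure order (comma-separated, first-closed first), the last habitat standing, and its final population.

Closure order: Ironridge, Dunmere, Elkhorn, Ashgrove
Last habitat: Fernhollow with 47 animals

Round 1: Ashgrove=5 Dunmere=11 Elkhorn=10 Fernhollow=3 Ironridge=18 → close Ironridge (overflow 8)
  18÷4 = 4 each, +1 to first 2
Round 2: Ashgrove=10 Dunmere=16 Elkhorn=14 Fernhollow=7 → close Dunmere (overflow 10)
  16÷3 = 5 each, +1 to first 1
Round 3: Ashgrove=16 Elkhorn=19 Fernhollow=12 → close Elkhorn (overflow 13)
  19÷2 = 9 each, +1 to first 1
Round 4: Ashgrove=26 Fernhollow=21 → close Ashgrove (overflow 16)
  26÷1 = 26 each, +1 to first 0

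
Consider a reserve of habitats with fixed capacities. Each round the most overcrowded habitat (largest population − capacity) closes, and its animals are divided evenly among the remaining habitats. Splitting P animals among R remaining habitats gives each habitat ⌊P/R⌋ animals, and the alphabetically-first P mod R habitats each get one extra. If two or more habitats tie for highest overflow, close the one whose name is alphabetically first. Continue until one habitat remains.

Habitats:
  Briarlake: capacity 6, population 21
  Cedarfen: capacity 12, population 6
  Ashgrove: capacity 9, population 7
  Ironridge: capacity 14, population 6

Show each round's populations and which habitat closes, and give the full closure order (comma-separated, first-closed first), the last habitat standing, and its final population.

Closure order: Briarlake, Ashgrove, Cedarfen
Last habitat: Ironridge with 40 animals

Round 1: Ashgrove=7 Briarlake=21 Cedarfen=6 Ironridge=6 → close Briarlake (overflow 15)
  21÷3 = 7 each, +1 to first 0
Round 2: Ashgrove=14 Cedarfen=13 Ironridge=13 → close Ashgrove (overflow 5)
  14÷2 = 7 each, +1 to first 0
Round 3: Cedarfen=20 Ironridge=20 → close Cedarfen (overflow 8)
  20÷1 = 20 each, +1 to first 0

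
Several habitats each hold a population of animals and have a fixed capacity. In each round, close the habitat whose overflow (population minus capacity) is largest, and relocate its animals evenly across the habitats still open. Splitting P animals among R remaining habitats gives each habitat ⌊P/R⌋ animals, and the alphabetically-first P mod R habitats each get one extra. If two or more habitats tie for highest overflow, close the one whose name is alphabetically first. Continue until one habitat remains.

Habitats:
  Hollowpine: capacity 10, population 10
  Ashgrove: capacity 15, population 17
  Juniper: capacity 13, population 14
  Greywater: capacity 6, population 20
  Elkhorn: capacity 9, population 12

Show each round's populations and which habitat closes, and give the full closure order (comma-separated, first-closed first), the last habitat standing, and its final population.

Round 1: Ashgrove=17 Elkhorn=12 Greywater=20 Hollowpine=10 Juniper=14 → close Greywater (overflow 14)
  20÷4 = 5 each, +1 to first 0
Round 2: Ashgrove=22 Elkhorn=17 Hollowpine=15 Juniper=19 → close Elkhorn (overflow 8)
  17÷3 = 5 each, +1 to first 2
Round 3: Ashgrove=28 Hollowpine=21 Juniper=24 → close Ashgrove (overflow 13)
  28÷2 = 14 each, +1 to first 0
Round 4: Hollowpine=35 Juniper=38 → close Hollowpine (overflow 25)
  35÷1 = 35 each, +1 to first 0

Closure order: Greywater, Elkhorn, Ashgrove, Hollowpine
Last habitat: Juniper with 73 animals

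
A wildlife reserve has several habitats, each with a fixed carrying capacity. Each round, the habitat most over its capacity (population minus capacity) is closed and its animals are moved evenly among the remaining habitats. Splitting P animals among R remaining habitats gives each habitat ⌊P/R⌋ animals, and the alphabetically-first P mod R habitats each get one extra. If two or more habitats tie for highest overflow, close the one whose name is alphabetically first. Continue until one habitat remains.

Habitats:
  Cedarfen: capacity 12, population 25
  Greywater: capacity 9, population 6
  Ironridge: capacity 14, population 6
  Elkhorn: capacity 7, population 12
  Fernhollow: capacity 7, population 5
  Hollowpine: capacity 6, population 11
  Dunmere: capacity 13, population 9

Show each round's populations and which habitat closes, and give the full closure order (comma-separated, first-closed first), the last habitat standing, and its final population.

Round 1: Cedarfen=25 Dunmere=9 Elkhorn=12 Fernhollow=5 Greywater=6 Hollowpine=11 Ironridge=6 → close Cedarfen (overflow 13)
  25÷6 = 4 each, +1 to first 1
Round 2: Dunmere=14 Elkhorn=16 Fernhollow=9 Greywater=10 Hollowpine=15 Ironridge=10 → close Elkhorn (overflow 9)
  16÷5 = 3 each, +1 to first 1
Round 3: Dunmere=18 Fernhollow=12 Greywater=13 Hollowpine=18 Ironridge=13 → close Hollowpine (overflow 12)
  18÷4 = 4 each, +1 to first 2
Round 4: Dunmere=23 Fernhollow=17 Greywater=17 Ironridge=17 → close Dunmere (overflow 10)
  23÷3 = 7 each, +1 to first 2
Round 5: Fernhollow=25 Greywater=25 Ironridge=24 → close Fernhollow (overflow 18)
  25÷2 = 12 each, +1 to first 1
Round 6: Greywater=38 Ironridge=36 → close Greywater (overflow 29)
  38÷1 = 38 each, +1 to first 0

Closure order: Cedarfen, Elkhorn, Hollowpine, Dunmere, Fernhollow, Greywater
Last habitat: Ironridge with 74 animals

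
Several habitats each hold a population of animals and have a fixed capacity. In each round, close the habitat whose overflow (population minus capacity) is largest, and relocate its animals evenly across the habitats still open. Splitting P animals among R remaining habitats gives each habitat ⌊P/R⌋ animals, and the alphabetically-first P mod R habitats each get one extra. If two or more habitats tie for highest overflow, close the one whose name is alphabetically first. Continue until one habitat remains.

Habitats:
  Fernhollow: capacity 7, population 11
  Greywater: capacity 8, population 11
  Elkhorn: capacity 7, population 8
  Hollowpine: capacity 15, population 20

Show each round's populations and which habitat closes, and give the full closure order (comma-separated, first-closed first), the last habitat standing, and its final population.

Closure order: Hollowpine, Fernhollow, Greywater
Last habitat: Elkhorn with 50 animals

Round 1: Elkhorn=8 Fernhollow=11 Greywater=11 Hollowpine=20 → close Hollowpine (overflow 5)
  20÷3 = 6 each, +1 to first 2
Round 2: Elkhorn=15 Fernhollow=18 Greywater=17 → close Fernhollow (overflow 11)
  18÷2 = 9 each, +1 to first 0
Round 3: Elkhorn=24 Greywater=26 → close Greywater (overflow 18)
  26÷1 = 26 each, +1 to first 0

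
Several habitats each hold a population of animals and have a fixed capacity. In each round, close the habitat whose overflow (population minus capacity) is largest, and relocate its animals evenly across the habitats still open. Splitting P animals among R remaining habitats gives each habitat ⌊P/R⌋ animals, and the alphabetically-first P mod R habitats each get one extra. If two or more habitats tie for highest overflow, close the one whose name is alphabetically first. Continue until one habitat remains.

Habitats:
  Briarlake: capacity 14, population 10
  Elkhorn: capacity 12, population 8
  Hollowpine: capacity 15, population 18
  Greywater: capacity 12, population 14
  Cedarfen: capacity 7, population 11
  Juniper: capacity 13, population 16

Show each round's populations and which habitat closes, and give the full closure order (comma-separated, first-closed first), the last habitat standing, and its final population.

Round 1: Briarlake=10 Cedarfen=11 Elkhorn=8 Greywater=14 Hollowpine=18 Juniper=16 → close Cedarfen (overflow 4)
  11÷5 = 2 each, +1 to first 1
Round 2: Briarlake=13 Elkhorn=10 Greywater=16 Hollowpine=20 Juniper=18 → close Hollowpine (overflow 5)
  20÷4 = 5 each, +1 to first 0
Round 3: Briarlake=18 Elkhorn=15 Greywater=21 Juniper=23 → close Juniper (overflow 10)
  23÷3 = 7 each, +1 to first 2
Round 4: Briarlake=26 Elkhorn=23 Greywater=28 → close Greywater (overflow 16)
  28÷2 = 14 each, +1 to first 0
Round 5: Briarlake=40 Elkhorn=37 → close Briarlake (overflow 26)
  40÷1 = 40 each, +1 to first 0

Closure order: Cedarfen, Hollowpine, Juniper, Greywater, Briarlake
Last habitat: Elkhorn with 77 animals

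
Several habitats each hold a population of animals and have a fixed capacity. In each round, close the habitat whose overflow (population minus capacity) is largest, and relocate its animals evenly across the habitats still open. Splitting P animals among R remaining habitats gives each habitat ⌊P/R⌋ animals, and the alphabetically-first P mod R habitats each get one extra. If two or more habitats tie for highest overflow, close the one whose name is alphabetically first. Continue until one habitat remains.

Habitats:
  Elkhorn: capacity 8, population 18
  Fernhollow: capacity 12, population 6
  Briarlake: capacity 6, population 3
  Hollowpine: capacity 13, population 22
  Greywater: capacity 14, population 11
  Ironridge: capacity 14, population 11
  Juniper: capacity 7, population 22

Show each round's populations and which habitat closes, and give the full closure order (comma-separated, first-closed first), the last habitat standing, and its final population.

Round 1: Briarlake=3 Elkhorn=18 Fernhollow=6 Greywater=11 Hollowpine=22 Ironridge=11 Juniper=22 → close Juniper (overflow 15)
  22÷6 = 3 each, +1 to first 4
Round 2: Briarlake=7 Elkhorn=22 Fernhollow=10 Greywater=15 Hollowpine=25 Ironridge=14 → close Elkhorn (overflow 14)
  22÷5 = 4 each, +1 to first 2
Round 3: Briarlake=12 Fernhollow=15 Greywater=19 Hollowpine=29 Ironridge=18 → close Hollowpine (overflow 16)
  29÷4 = 7 each, +1 to first 1
Round 4: Briarlake=20 Fernhollow=22 Greywater=26 Ironridge=25 → close Briarlake (overflow 14)
  20÷3 = 6 each, +1 to first 2
Round 5: Fernhollow=29 Greywater=33 Ironridge=31 → close Greywater (overflow 19)
  33÷2 = 16 each, +1 to first 1
Round 6: Fernhollow=46 Ironridge=47 → close Fernhollow (overflow 34)
  46÷1 = 46 each, +1 to first 0

Closure order: Juniper, Elkhorn, Hollowpine, Briarlake, Greywater, Fernhollow
Last habitat: Ironridge with 93 animals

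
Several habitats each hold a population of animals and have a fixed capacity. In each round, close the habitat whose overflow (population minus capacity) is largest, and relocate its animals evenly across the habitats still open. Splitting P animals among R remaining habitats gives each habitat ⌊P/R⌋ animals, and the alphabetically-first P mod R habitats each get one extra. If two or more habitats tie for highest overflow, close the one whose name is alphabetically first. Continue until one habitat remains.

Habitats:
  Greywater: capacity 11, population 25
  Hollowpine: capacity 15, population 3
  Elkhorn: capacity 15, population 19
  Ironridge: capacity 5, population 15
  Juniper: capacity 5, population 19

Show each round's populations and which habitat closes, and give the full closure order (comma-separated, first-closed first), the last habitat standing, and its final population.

Round 1: Elkhorn=19 Greywater=25 Hollowpine=3 Ironridge=15 Juniper=19 → close Greywater (overflow 14)
  25÷4 = 6 each, +1 to first 1
Round 2: Elkhorn=26 Hollowpine=9 Ironridge=21 Juniper=25 → close Juniper (overflow 20)
  25÷3 = 8 each, +1 to first 1
Round 3: Elkhorn=35 Hollowpine=17 Ironridge=29 → close Ironridge (overflow 24)
  29÷2 = 14 each, +1 to first 1
Round 4: Elkhorn=50 Hollowpine=31 → close Elkhorn (overflow 35)
  50÷1 = 50 each, +1 to first 0

Closure order: Greywater, Juniper, Ironridge, Elkhorn
Last habitat: Hollowpine with 81 animals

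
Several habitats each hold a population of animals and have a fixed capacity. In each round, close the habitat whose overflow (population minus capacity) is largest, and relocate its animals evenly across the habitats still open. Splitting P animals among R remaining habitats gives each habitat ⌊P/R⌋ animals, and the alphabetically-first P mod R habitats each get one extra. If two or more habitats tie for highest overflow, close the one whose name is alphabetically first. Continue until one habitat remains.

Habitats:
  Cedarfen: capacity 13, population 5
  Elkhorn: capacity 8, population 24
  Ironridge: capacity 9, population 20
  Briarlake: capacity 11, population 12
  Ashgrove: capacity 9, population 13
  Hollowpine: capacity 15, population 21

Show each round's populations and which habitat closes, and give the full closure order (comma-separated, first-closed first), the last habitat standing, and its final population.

Round 1: Ashgrove=13 Briarlake=12 Cedarfen=5 Elkhorn=24 Hollowpine=21 Ironridge=20 → close Elkhorn (overflow 16)
  24÷5 = 4 each, +1 to first 4
Round 2: Ashgrove=18 Briarlake=17 Cedarfen=10 Hollowpine=26 Ironridge=24 → close Ironridge (overflow 15)
  24÷4 = 6 each, +1 to first 0
Round 3: Ashgrove=24 Briarlake=23 Cedarfen=16 Hollowpine=32 → close Hollowpine (overflow 17)
  32÷3 = 10 each, +1 to first 2
Round 4: Ashgrove=35 Briarlake=34 Cedarfen=26 → close Ashgrove (overflow 26)
  35÷2 = 17 each, +1 to first 1
Round 5: Briarlake=52 Cedarfen=43 → close Briarlake (overflow 41)
  52÷1 = 52 each, +1 to first 0

Closure order: Elkhorn, Ironridge, Hollowpine, Ashgrove, Briarlake
Last habitat: Cedarfen with 95 animals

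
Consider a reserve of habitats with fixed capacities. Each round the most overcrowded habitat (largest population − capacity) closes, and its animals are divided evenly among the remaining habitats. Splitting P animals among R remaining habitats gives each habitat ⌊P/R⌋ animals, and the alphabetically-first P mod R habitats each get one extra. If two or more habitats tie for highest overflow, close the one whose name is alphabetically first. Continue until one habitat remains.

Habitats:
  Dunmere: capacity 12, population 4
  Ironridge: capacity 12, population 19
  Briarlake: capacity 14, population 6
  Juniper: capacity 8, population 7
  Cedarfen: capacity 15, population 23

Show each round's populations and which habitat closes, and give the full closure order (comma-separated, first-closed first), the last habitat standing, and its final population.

Round 1: Briarlake=6 Cedarfen=23 Dunmere=4 Ironridge=19 Juniper=7 → close Cedarfen (overflow 8)
  23÷4 = 5 each, +1 to first 3
Round 2: Briarlake=12 Dunmere=10 Ironridge=25 Juniper=12 → close Ironridge (overflow 13)
  25÷3 = 8 each, +1 to first 1
Round 3: Briarlake=21 Dunmere=18 Juniper=20 → close Juniper (overflow 12)
  20÷2 = 10 each, +1 to first 0
Round 4: Briarlake=31 Dunmere=28 → close Briarlake (overflow 17)
  31÷1 = 31 each, +1 to first 0

Closure order: Cedarfen, Ironridge, Juniper, Briarlake
Last habitat: Dunmere with 59 animals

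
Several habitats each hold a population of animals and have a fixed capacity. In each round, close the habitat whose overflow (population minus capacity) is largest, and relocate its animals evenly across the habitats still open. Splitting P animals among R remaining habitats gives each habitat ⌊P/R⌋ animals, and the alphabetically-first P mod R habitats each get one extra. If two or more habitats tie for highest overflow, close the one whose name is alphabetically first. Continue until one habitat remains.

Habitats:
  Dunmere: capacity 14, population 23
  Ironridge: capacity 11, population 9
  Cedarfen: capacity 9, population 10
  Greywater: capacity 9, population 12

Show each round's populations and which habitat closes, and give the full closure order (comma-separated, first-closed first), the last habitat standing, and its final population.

Round 1: Cedarfen=10 Dunmere=23 Greywater=12 Ironridge=9 → close Dunmere (overflow 9)
  23÷3 = 7 each, +1 to first 2
Round 2: Cedarfen=18 Greywater=20 Ironridge=16 → close Greywater (overflow 11)
  20÷2 = 10 each, +1 to first 0
Round 3: Cedarfen=28 Ironridge=26 → close Cedarfen (overflow 19)
  28÷1 = 28 each, +1 to first 0

Closure order: Dunmere, Greywater, Cedarfen
Last habitat: Ironridge with 54 animals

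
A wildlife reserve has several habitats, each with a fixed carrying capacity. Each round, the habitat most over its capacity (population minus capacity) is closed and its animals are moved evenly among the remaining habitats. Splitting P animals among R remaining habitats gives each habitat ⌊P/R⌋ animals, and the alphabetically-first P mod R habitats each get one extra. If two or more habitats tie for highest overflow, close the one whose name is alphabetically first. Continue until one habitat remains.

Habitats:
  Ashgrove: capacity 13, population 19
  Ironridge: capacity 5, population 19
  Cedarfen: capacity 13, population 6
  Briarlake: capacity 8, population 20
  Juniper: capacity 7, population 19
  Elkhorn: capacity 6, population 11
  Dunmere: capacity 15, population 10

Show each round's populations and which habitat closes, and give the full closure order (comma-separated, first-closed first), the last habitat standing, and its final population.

Closure order: Ironridge, Briarlake, Juniper, Ashgrove, Elkhorn, Cedarfen
Last habitat: Dunmere with 104 animals

Round 1: Ashgrove=19 Briarlake=20 Cedarfen=6 Dunmere=10 Elkhorn=11 Ironridge=19 Juniper=19 → close Ironridge (overflow 14)
  19÷6 = 3 each, +1 to first 1
Round 2: Ashgrove=23 Briarlake=23 Cedarfen=9 Dunmere=13 Elkhorn=14 Juniper=22 → close Briarlake (overflow 15)
  23÷5 = 4 each, +1 to first 3
Round 3: Ashgrove=28 Cedarfen=14 Dunmere=18 Elkhorn=18 Juniper=26 → close Juniper (overflow 19)
  26÷4 = 6 each, +1 to first 2
Round 4: Ashgrove=35 Cedarfen=21 Dunmere=24 Elkhorn=24 → close Ashgrove (overflow 22)
  35÷3 = 11 each, +1 to first 2
Round 5: Cedarfen=33 Dunmere=36 Elkhorn=35 → close Elkhorn (overflow 29)
  35÷2 = 17 each, +1 to first 1
Round 6: Cedarfen=51 Dunmere=53 → close Cedarfen (overflow 38)
  51÷1 = 51 each, +1 to first 0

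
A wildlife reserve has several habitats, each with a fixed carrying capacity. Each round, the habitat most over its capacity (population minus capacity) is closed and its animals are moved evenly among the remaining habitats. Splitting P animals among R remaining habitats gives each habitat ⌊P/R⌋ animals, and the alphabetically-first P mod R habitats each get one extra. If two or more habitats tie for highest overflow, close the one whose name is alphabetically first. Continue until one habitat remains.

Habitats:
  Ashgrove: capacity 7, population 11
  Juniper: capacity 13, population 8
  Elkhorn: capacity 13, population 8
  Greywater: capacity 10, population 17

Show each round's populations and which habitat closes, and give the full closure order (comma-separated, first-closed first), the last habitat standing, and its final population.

Closure order: Greywater, Ashgrove, Elkhorn
Last habitat: Juniper with 44 animals

Round 1: Ashgrove=11 Elkhorn=8 Greywater=17 Juniper=8 → close Greywater (overflow 7)
  17÷3 = 5 each, +1 to first 2
Round 2: Ashgrove=17 Elkhorn=14 Juniper=13 → close Ashgrove (overflow 10)
  17÷2 = 8 each, +1 to first 1
Round 3: Elkhorn=23 Juniper=21 → close Elkhorn (overflow 10)
  23÷1 = 23 each, +1 to first 0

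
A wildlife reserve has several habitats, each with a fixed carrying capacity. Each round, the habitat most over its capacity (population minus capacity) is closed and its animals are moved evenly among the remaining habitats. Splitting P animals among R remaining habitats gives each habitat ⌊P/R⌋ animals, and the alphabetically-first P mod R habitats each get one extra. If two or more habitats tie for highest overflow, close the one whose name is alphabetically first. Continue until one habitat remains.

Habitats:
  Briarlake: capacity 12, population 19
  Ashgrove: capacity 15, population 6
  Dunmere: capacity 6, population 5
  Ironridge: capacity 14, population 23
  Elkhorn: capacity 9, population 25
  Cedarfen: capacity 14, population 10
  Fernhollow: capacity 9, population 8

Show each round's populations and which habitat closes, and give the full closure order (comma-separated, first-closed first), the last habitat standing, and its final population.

Closure order: Elkhorn, Ironridge, Briarlake, Dunmere, Fernhollow, Cedarfen
Last habitat: Ashgrove with 96 animals

Round 1: Ashgrove=6 Briarlake=19 Cedarfen=10 Dunmere=5 Elkhorn=25 Fernhollow=8 Ironridge=23 → close Elkhorn (overflow 16)
  25÷6 = 4 each, +1 to first 1
Round 2: Ashgrove=11 Briarlake=23 Cedarfen=14 Dunmere=9 Fernhollow=12 Ironridge=27 → close Ironridge (overflow 13)
  27÷5 = 5 each, +1 to first 2
Round 3: Ashgrove=17 Briarlake=29 Cedarfen=19 Dunmere=14 Fernhollow=17 → close Briarlake (overflow 17)
  29÷4 = 7 each, +1 to first 1
Round 4: Ashgrove=25 Cedarfen=26 Dunmere=21 Fernhollow=24 → close Dunmere (overflow 15)
  21÷3 = 7 each, +1 to first 0
Round 5: Ashgrove=32 Cedarfen=33 Fernhollow=31 → close Fernhollow (overflow 22)
  31÷2 = 15 each, +1 to first 1
Round 6: Ashgrove=48 Cedarfen=48 → close Cedarfen (overflow 34)
  48÷1 = 48 each, +1 to first 0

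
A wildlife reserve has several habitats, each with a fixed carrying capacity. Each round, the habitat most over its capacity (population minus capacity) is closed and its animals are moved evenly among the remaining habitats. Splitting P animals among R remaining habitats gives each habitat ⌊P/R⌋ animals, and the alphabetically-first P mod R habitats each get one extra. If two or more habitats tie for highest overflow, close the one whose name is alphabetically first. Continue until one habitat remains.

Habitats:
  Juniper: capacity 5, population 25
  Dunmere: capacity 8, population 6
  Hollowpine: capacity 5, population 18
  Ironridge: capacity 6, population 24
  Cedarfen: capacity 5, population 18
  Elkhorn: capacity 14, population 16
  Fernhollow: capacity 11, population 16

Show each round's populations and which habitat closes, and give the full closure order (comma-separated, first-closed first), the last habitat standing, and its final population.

Closure order: Juniper, Ironridge, Cedarfen, Hollowpine, Fernhollow, Elkhorn
Last habitat: Dunmere with 123 animals

Round 1: Cedarfen=18 Dunmere=6 Elkhorn=16 Fernhollow=16 Hollowpine=18 Ironridge=24 Juniper=25 → close Juniper (overflow 20)
  25÷6 = 4 each, +1 to first 1
Round 2: Cedarfen=23 Dunmere=10 Elkhorn=20 Fernhollow=20 Hollowpine=22 Ironridge=28 → close Ironridge (overflow 22)
  28÷5 = 5 each, +1 to first 3
Round 3: Cedarfen=29 Dunmere=16 Elkhorn=26 Fernhollow=25 Hollowpine=27 → close Cedarfen (overflow 24)
  29÷4 = 7 each, +1 to first 1
Round 4: Dunmere=24 Elkhorn=33 Fernhollow=32 Hollowpine=34 → close Hollowpine (overflow 29)
  34÷3 = 11 each, +1 to first 1
Round 5: Dunmere=36 Elkhorn=44 Fernhollow=43 → close Fernhollow (overflow 32)
  43÷2 = 21 each, +1 to first 1
Round 6: Dunmere=58 Elkhorn=65 → close Elkhorn (overflow 51)
  65÷1 = 65 each, +1 to first 0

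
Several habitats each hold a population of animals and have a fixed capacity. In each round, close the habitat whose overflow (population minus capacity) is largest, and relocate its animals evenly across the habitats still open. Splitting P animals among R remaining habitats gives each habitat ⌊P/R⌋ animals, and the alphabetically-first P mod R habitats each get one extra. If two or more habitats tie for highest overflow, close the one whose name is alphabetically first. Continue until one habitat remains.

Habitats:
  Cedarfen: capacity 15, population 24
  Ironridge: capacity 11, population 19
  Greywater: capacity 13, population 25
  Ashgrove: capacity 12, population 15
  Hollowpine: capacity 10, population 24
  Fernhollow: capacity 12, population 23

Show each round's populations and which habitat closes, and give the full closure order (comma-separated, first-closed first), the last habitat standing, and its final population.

Closure order: Hollowpine, Greywater, Fernhollow, Cedarfen, Ironridge
Last habitat: Ashgrove with 130 animals

Round 1: Ashgrove=15 Cedarfen=24 Fernhollow=23 Greywater=25 Hollowpine=24 Ironridge=19 → close Hollowpine (overflow 14)
  24÷5 = 4 each, +1 to first 4
Round 2: Ashgrove=20 Cedarfen=29 Fernhollow=28 Greywater=30 Ironridge=23 → close Greywater (overflow 17)
  30÷4 = 7 each, +1 to first 2
Round 3: Ashgrove=28 Cedarfen=37 Fernhollow=35 Ironridge=30 → close Fernhollow (overflow 23)
  35÷3 = 11 each, +1 to first 2
Round 4: Ashgrove=40 Cedarfen=49 Ironridge=41 → close Cedarfen (overflow 34)
  49÷2 = 24 each, +1 to first 1
Round 5: Ashgrove=65 Ironridge=65 → close Ironridge (overflow 54)
  65÷1 = 65 each, +1 to first 0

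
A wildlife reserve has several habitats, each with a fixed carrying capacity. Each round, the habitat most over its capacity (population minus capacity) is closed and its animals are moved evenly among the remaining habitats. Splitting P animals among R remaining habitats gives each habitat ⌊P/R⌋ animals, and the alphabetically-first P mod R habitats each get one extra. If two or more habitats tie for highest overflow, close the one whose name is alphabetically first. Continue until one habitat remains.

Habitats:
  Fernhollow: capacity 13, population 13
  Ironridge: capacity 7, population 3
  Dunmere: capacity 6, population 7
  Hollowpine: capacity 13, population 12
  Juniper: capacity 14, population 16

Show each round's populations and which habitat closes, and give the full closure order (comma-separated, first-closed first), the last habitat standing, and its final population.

Round 1: Dunmere=7 Fernhollow=13 Hollowpine=12 Ironridge=3 Juniper=16 → close Juniper (overflow 2)
  16÷4 = 4 each, +1 to first 0
Round 2: Dunmere=11 Fernhollow=17 Hollowpine=16 Ironridge=7 → close Dunmere (overflow 5)
  11÷3 = 3 each, +1 to first 2
Round 3: Fernhollow=21 Hollowpine=20 Ironridge=10 → close Fernhollow (overflow 8)
  21÷2 = 10 each, +1 to first 1
Round 4: Hollowpine=31 Ironridge=20 → close Hollowpine (overflow 18)
  31÷1 = 31 each, +1 to first 0

Closure order: Juniper, Dunmere, Fernhollow, Hollowpine
Last habitat: Ironridge with 51 animals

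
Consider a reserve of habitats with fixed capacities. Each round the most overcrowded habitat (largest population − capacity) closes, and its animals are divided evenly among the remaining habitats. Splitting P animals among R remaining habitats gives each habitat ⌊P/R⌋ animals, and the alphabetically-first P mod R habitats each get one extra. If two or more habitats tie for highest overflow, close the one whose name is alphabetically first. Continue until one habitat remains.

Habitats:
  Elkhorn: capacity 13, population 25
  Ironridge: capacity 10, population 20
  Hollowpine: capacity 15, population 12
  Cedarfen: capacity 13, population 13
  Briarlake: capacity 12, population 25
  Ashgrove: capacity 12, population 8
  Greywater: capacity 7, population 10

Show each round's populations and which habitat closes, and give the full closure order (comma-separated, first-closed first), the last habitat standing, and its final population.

Round 1: Ashgrove=8 Briarlake=25 Cedarfen=13 Elkhorn=25 Greywater=10 Hollowpine=12 Ironridge=20 → close Briarlake (overflow 13)
  25÷6 = 4 each, +1 to first 1
Round 2: Ashgrove=13 Cedarfen=17 Elkhorn=29 Greywater=14 Hollowpine=16 Ironridge=24 → close Elkhorn (overflow 16)
  29÷5 = 5 each, +1 to first 4
Round 3: Ashgrove=19 Cedarfen=23 Greywater=20 Hollowpine=22 Ironridge=29 → close Ironridge (overflow 19)
  29÷4 = 7 each, +1 to first 1
Round 4: Ashgrove=27 Cedarfen=30 Greywater=27 Hollowpine=29 → close Greywater (overflow 20)
  27÷3 = 9 each, +1 to first 0
Round 5: Ashgrove=36 Cedarfen=39 Hollowpine=38 → close Cedarfen (overflow 26)
  39÷2 = 19 each, +1 to first 1
Round 6: Ashgrove=56 Hollowpine=57 → close Ashgrove (overflow 44)
  56÷1 = 56 each, +1 to first 0

Closure order: Briarlake, Elkhorn, Ironridge, Greywater, Cedarfen, Ashgrove
Last habitat: Hollowpine with 113 animals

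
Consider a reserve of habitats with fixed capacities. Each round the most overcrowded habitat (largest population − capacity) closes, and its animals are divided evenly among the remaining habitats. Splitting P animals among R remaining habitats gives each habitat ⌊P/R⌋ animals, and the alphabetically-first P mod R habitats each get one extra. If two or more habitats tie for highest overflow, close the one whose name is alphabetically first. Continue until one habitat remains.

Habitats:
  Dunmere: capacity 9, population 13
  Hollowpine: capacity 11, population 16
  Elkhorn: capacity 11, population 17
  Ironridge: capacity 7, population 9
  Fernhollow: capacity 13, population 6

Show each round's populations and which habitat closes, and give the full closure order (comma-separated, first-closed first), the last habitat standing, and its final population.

Round 1: Dunmere=13 Elkhorn=17 Fernhollow=6 Hollowpine=16 Ironridge=9 → close Elkhorn (overflow 6)
  17÷4 = 4 each, +1 to first 1
Round 2: Dunmere=18 Fernhollow=10 Hollowpine=20 Ironridge=13 → close Dunmere (overflow 9)
  18÷3 = 6 each, +1 to first 0
Round 3: Fernhollow=16 Hollowpine=26 Ironridge=19 → close Hollowpine (overflow 15)
  26÷2 = 13 each, +1 to first 0
Round 4: Fernhollow=29 Ironridge=32 → close Ironridge (overflow 25)
  32÷1 = 32 each, +1 to first 0

Closure order: Elkhorn, Dunmere, Hollowpine, Ironridge
Last habitat: Fernhollow with 61 animals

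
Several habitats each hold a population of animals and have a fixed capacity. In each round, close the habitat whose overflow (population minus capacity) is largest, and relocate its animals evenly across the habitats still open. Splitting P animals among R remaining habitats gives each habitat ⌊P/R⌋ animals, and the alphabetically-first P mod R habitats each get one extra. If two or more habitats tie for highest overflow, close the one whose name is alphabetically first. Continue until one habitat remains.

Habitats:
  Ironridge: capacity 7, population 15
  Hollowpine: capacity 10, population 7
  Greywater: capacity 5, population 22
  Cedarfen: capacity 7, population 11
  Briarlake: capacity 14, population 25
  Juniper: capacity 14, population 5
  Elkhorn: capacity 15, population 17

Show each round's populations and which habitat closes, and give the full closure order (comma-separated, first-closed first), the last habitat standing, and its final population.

Round 1: Briarlake=25 Cedarfen=11 Elkhorn=17 Greywater=22 Hollowpine=7 Ironridge=15 Juniper=5 → close Greywater (overflow 17)
  22÷6 = 3 each, +1 to first 4
Round 2: Briarlake=29 Cedarfen=15 Elkhorn=21 Hollowpine=11 Ironridge=18 Juniper=8 → close Briarlake (overflow 15)
  29÷5 = 5 each, +1 to first 4
Round 3: Cedarfen=21 Elkhorn=27 Hollowpine=17 Ironridge=24 Juniper=13 → close Ironridge (overflow 17)
  24÷4 = 6 each, +1 to first 0
Round 4: Cedarfen=27 Elkhorn=33 Hollowpine=23 Juniper=19 → close Cedarfen (overflow 20)
  27÷3 = 9 each, +1 to first 0
Round 5: Elkhorn=42 Hollowpine=32 Juniper=28 → close Elkhorn (overflow 27)
  42÷2 = 21 each, +1 to first 0
Round 6: Hollowpine=53 Juniper=49 → close Hollowpine (overflow 43)
  53÷1 = 53 each, +1 to first 0

Closure order: Greywater, Briarlake, Ironridge, Cedarfen, Elkhorn, Hollowpine
Last habitat: Juniper with 102 animals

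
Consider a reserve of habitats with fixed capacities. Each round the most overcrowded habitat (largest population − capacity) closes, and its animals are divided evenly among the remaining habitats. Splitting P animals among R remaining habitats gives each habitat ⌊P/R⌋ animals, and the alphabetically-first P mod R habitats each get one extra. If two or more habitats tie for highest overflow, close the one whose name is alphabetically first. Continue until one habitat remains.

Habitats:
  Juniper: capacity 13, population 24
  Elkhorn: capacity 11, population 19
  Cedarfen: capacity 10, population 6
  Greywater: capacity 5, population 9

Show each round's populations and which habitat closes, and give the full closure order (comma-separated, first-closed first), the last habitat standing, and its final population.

Closure order: Juniper, Elkhorn, Greywater
Last habitat: Cedarfen with 58 animals

Round 1: Cedarfen=6 Elkhorn=19 Greywater=9 Juniper=24 → close Juniper (overflow 11)
  24÷3 = 8 each, +1 to first 0
Round 2: Cedarfen=14 Elkhorn=27 Greywater=17 → close Elkhorn (overflow 16)
  27÷2 = 13 each, +1 to first 1
Round 3: Cedarfen=28 Greywater=30 → close Greywater (overflow 25)
  30÷1 = 30 each, +1 to first 0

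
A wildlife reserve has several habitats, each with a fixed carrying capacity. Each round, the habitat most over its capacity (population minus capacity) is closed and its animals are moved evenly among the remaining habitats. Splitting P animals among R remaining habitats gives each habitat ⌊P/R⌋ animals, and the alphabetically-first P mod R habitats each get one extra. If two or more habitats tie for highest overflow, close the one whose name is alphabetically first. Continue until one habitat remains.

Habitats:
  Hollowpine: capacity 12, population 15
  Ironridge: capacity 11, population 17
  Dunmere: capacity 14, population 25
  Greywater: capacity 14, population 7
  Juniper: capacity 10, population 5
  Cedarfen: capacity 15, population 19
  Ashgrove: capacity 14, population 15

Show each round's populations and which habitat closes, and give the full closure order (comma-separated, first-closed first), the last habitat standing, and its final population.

Closure order: Dunmere, Ironridge, Cedarfen, Ashgrove, Hollowpine, Greywater
Last habitat: Juniper with 103 animals

Round 1: Ashgrove=15 Cedarfen=19 Dunmere=25 Greywater=7 Hollowpine=15 Ironridge=17 Juniper=5 → close Dunmere (overflow 11)
  25÷6 = 4 each, +1 to first 1
Round 2: Ashgrove=20 Cedarfen=23 Greywater=11 Hollowpine=19 Ironridge=21 Juniper=9 → close Ironridge (overflow 10)
  21÷5 = 4 each, +1 to first 1
Round 3: Ashgrove=25 Cedarfen=27 Greywater=15 Hollowpine=23 Juniper=13 → close Cedarfen (overflow 12)
  27÷4 = 6 each, +1 to first 3
Round 4: Ashgrove=32 Greywater=22 Hollowpine=30 Juniper=19 → close Ashgrove (overflow 18)
  32÷3 = 10 each, +1 to first 2
Round 5: Greywater=33 Hollowpine=41 Juniper=29 → close Hollowpine (overflow 29)
  41÷2 = 20 each, +1 to first 1
Round 6: Greywater=54 Juniper=49 → close Greywater (overflow 40)
  54÷1 = 54 each, +1 to first 0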